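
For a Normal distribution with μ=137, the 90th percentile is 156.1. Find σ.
σ = 14.9038

For X ~ Normal(μ, σ), the p-th percentile satisfies x = μ + z_p × σ,
where z_p = Φ⁻¹(p) is the standard normal quantile.

Step 1: z_{0.9} = Φ⁻¹(0.9) = 1.2816

Step 2: Solve for σ:
156.1 = 137 + 1.2816 × σ
σ = (156.1 - 137) / 1.2816
σ = 19.10 / 1.2816
σ = 14.9038

Verification: μ + z × σ = 137 + 1.2816 × 14.9038 = 156.10 ✓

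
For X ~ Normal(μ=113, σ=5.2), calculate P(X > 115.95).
0.285253

We have X ~ Normal(μ=113, σ=5.2).

P(X > 115.95) = 1 - P(X ≤ 115.95)
                = 1 - F(115.95)
                = 1 - 0.714747
                = 0.285253

So there's approximately a 28.5% chance that X exceeds 115.95.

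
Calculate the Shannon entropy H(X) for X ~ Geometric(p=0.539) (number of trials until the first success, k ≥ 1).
1.2803 nats

We have X ~ Geometric(p=0.539) (number of trials until the first success, k ≥ 1).

The Shannon entropy measures the uncertainty or information content of the distribution.

For a Geometric distribution with p=0.539 (number of trials until the first success, k ≥ 1):
H(X) = 1.2803 nats

(In bits, this would be 1.8471 bits.)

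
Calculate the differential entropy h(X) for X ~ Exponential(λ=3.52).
-0.2585 nats

We have X ~ Exponential(λ=3.52).

The differential entropy measures the uncertainty or information content of the distribution.

For an Exponential distribution with λ=3.52:
h(X) = -0.2585 nats

(In bits, this would be -0.3729 bits.)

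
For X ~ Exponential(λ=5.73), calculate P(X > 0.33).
0.150936

We have X ~ Exponential(λ=5.73).

P(X > 0.33) = 1 - P(X ≤ 0.33)
                = 1 - F(0.33)
                = 1 - 0.849064
                = 0.150936

So there's approximately a 15.1% chance that X exceeds 0.33.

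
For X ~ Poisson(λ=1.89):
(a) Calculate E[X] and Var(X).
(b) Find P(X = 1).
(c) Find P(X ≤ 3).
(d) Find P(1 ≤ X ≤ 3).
(a) E[X] = 1.8900, Var(X) = 1.8900
(b) P(X = 1) = 0.285526
(c) P(X ≤ 3) = 0.876407
(d) P(1 ≤ X ≤ 3) = 0.725335

We have X ~ Poisson(λ=1.89).

(a) Moments:
E[X] = 1.8900
Var(X) = 1.8900
σ = √Var(X) = 1.3748

(b) Point probability using PMF:
P(X = 1) = 0.285526

(c) Cumulative probability using CDF:
P(X ≤ 3) = F(3) = 0.876407

(d) Range probability:
P(1 ≤ X ≤ 3) = P(X ≤ 3) - P(X ≤ 0)
                   = F(3) - F(0)
                   = 0.876407 - 0.151072
                   = 0.725335

This means approximately 72.5% of outcomes fall in the interval [1, 3].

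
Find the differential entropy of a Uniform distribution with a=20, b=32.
2.4849 nats

We have X ~ Uniform(a=20, b=32).

The differential entropy measures the uncertainty or information content of the distribution.

For a Uniform distribution with a=20, b=32:
h(X) = 2.4849 nats

(In bits, this would be 3.5850 bits.)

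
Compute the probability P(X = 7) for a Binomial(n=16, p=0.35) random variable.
0.152448

We have X ~ Binomial(n=16, p=0.35).

For a Binomial distribution, the PMF gives us the probability of each outcome.

Using the PMF formula:
P(X = 7) = 0.152448

Rounded to 4 decimal places: 0.1524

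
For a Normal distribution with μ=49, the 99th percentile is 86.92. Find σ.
σ = 16.3002

For X ~ Normal(μ, σ), the p-th percentile satisfies x = μ + z_p × σ,
where z_p = Φ⁻¹(p) is the standard normal quantile.

Step 1: z_{0.99} = Φ⁻¹(0.99) = 2.3263

Step 2: Solve for σ:
86.92 = 49 + 2.3263 × σ
σ = (86.92 - 49) / 2.3263
σ = 37.92 / 2.3263
σ = 16.3002

Verification: μ + z × σ = 49 + 2.3263 × 16.3002 = 86.92 ✓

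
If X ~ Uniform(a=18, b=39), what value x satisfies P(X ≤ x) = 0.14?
20.9400

We have X ~ Uniform(a=18, b=39).

We want to find x such that P(X ≤ x) = 0.14.

This is the 14th percentile, which means 14% of values fall below this point.

Using the inverse CDF (quantile function):
x = F⁻¹(0.14) = 20.9400

Verification: P(X ≤ 20.9400) = 0.14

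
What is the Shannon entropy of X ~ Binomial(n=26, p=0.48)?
2.3539 nats

We have X ~ Binomial(n=26, p=0.48).

The Shannon entropy measures the uncertainty or information content of the distribution.

For a Binomial distribution with n=26, p=0.48:
H(X) = 2.3539 nats

(In bits, this would be 3.3959 bits.)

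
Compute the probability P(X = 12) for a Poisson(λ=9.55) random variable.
0.085544

We have X ~ Poisson(λ=9.55).

For a Poisson distribution, the PMF gives us the probability of each outcome.

Using the PMF formula:
P(X = 12) = 0.085544

Rounded to 4 decimal places: 0.0855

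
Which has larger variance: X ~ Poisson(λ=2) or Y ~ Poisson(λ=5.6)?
Y has larger variance (5.6000 > 2.0000)

Compute the variance for each distribution:

X ~ Poisson(λ=2):
Var(X) = 2.0000

Y ~ Poisson(λ=5.6):
Var(Y) = 5.6000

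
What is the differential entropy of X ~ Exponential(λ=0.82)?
1.1985 nats

We have X ~ Exponential(λ=0.82).

The differential entropy measures the uncertainty or information content of the distribution.

For an Exponential distribution with λ=0.82:
h(X) = 1.1985 nats

(In bits, this would be 1.7290 bits.)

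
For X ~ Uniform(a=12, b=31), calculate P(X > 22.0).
0.473684

We have X ~ Uniform(a=12, b=31).

P(X > 22.0) = 1 - P(X ≤ 22.0)
                = 1 - F(22.0)
                = 1 - 0.526316
                = 0.473684

So there's approximately a 47.4% chance that X exceeds 22.0.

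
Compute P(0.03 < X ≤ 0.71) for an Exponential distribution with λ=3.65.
0.821375

We have X ~ Exponential(λ=3.65).

To find P(0.03 < X ≤ 0.71), we use:
P(0.03 < X ≤ 0.71) = P(X ≤ 0.71) - P(X ≤ 0.03)
                 = F(0.71) - F(0.03)
                 = 0.925092 - 0.103718
                 = 0.821375

So there's approximately a 82.1% chance that X falls in this range.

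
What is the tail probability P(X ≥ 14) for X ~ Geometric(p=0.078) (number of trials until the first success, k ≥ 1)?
0.347938

We have X ~ Geometric(p=0.078) (number of trials until the first success, k ≥ 1).

For discrete distributions, P(X ≥ 14) = 1 - P(X ≤ 13).

P(X ≤ 13) = 0.652062
P(X ≥ 14) = 1 - 0.652062 = 0.347938

So there's approximately a 34.8% chance that X is at least 14.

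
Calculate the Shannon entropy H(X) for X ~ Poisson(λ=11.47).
2.6312 nats

We have X ~ Poisson(λ=11.47).

The Shannon entropy measures the uncertainty or information content of the distribution.

For a Poisson distribution with λ=11.47:
H(X) = 2.6312 nats

(In bits, this would be 3.7960 bits.)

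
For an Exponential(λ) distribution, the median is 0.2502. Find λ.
λ = 2.7704

For X ~ Exponential(λ), the CDF is F(x) = 1 - e^(-λx).
The median m satisfies F(m) = 0.5:
1 - e^(-λm) = 0.5
e^(-λm) = 0.5
λm = ln(2)
m = ln(2) / λ

Given m = 0.2502:
λ = ln(2) / 0.2502 = 0.693147 / 0.2502 = 2.7704

Verification: ln(2) / 2.7704 = 0.2502 ✓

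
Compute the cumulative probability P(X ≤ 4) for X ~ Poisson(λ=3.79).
0.669787

We have X ~ Poisson(λ=3.79).

The CDF gives us P(X ≤ k).

Using the CDF:
P(X ≤ 4) = 0.669787

This means there's approximately a 67.0% chance that X is at most 4.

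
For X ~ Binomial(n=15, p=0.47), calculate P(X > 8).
0.226528

We have X ~ Binomial(n=15, p=0.47).

P(X > 8) = 1 - P(X ≤ 8)
                = 1 - F(8)
                = 1 - 0.773472
                = 0.226528

So there's approximately a 22.7% chance that X exceeds 8.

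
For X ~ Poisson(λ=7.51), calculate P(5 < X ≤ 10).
0.621034

We have X ~ Poisson(λ=7.51).

To find P(5 < X ≤ 10), we use:
P(5 < X ≤ 10) = P(X ≤ 10) - P(X ≤ 5)
                 = F(10) - F(5)
                 = 0.861378 - 0.240345
                 = 0.621034

So there's approximately a 62.1% chance that X falls in this range.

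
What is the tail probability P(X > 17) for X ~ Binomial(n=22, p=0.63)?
0.049123

We have X ~ Binomial(n=22, p=0.63).

P(X > 17) = 1 - P(X ≤ 17)
                = 1 - F(17)
                = 1 - 0.950877
                = 0.049123

So there's approximately a 4.9% chance that X exceeds 17.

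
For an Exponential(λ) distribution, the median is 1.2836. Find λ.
λ = 0.5400

For X ~ Exponential(λ), the CDF is F(x) = 1 - e^(-λx).
The median m satisfies F(m) = 0.5:
1 - e^(-λm) = 0.5
e^(-λm) = 0.5
λm = ln(2)
m = ln(2) / λ

Given m = 1.2836:
λ = ln(2) / 1.2836 = 0.693147 / 1.2836 = 0.5400

Verification: ln(2) / 0.5400 = 1.2836 ✓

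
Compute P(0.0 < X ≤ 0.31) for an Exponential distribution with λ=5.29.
0.806001

We have X ~ Exponential(λ=5.29).

To find P(0.0 < X ≤ 0.31), we use:
P(0.0 < X ≤ 0.31) = P(X ≤ 0.31) - P(X ≤ 0.0)
                 = F(0.31) - F(0.0)
                 = 0.806001 - 0.000000
                 = 0.806001

So there's approximately a 80.6% chance that X falls in this range.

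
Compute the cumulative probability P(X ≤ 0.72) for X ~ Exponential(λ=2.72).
0.858916

We have X ~ Exponential(λ=2.72).

The CDF gives us P(X ≤ k).

Using the CDF:
P(X ≤ 0.72) = 0.858916

This means there's approximately a 85.9% chance that X is at most 0.72.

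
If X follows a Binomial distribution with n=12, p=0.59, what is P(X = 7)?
0.228354

We have X ~ Binomial(n=12, p=0.59).

For a Binomial distribution, the PMF gives us the probability of each outcome.

Using the PMF formula:
P(X = 7) = 0.228354

Rounded to 4 decimal places: 0.2284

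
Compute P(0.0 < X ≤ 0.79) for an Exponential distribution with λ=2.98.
0.905031

We have X ~ Exponential(λ=2.98).

To find P(0.0 < X ≤ 0.79), we use:
P(0.0 < X ≤ 0.79) = P(X ≤ 0.79) - P(X ≤ 0.0)
                 = F(0.79) - F(0.0)
                 = 0.905031 - 0.000000
                 = 0.905031

So there's approximately a 90.5% chance that X falls in this range.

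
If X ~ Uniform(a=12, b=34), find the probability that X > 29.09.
0.223182

We have X ~ Uniform(a=12, b=34).

P(X > 29.09) = 1 - P(X ≤ 29.09)
                = 1 - F(29.09)
                = 1 - 0.776818
                = 0.223182

So there's approximately a 22.3% chance that X exceeds 29.09.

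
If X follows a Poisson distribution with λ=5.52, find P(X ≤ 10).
0.974174

We have X ~ Poisson(λ=5.52).

The CDF gives us P(X ≤ k).

Using the CDF:
P(X ≤ 10) = 0.974174

This means there's approximately a 97.4% chance that X is at most 10.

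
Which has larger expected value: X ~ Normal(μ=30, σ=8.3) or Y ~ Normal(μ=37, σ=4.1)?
Y has larger mean (37.0000 > 30.0000)

Compute the expected value for each distribution:

X ~ Normal(μ=30, σ=8.3):
E[X] = 30.0000

Y ~ Normal(μ=37, σ=4.1):
E[Y] = 37.0000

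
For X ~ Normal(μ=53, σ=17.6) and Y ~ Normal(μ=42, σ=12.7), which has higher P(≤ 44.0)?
Y has higher probability (P(Y ≤ 44.0) = 0.5626 > P(X ≤ 44.0) = 0.3045)

Compute P(≤ 44.0) for each distribution:

X ~ Normal(μ=53, σ=17.6):
P(X ≤ 44.0) = 0.3045

Y ~ Normal(μ=42, σ=12.7):
P(Y ≤ 44.0) = 0.5626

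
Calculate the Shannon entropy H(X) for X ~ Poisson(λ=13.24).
2.7040 nats

We have X ~ Poisson(λ=13.24).

The Shannon entropy measures the uncertainty or information content of the distribution.

For a Poisson distribution with λ=13.24:
H(X) = 2.7040 nats

(In bits, this would be 3.9010 bits.)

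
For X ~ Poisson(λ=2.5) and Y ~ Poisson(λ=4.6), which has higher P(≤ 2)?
X has higher probability (P(X ≤ 2) = 0.5438 > P(Y ≤ 2) = 0.1626)

Compute P(≤ 2) for each distribution:

X ~ Poisson(λ=2.5):
P(X ≤ 2) = 0.5438

Y ~ Poisson(λ=4.6):
P(Y ≤ 2) = 0.1626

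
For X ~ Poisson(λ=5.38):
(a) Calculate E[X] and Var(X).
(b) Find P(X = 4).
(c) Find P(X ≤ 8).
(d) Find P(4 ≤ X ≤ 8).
(a) E[X] = 5.3800, Var(X) = 5.3800
(b) P(X = 4) = 0.160847
(c) P(X ≤ 8) = 0.904262
(d) P(4 ≤ X ≤ 8) = 0.688590

We have X ~ Poisson(λ=5.38).

(a) Moments:
E[X] = 5.3800
Var(X) = 5.3800
σ = √Var(X) = 2.3195

(b) Point probability using PMF:
P(X = 4) = 0.160847

(c) Cumulative probability using CDF:
P(X ≤ 8) = F(8) = 0.904262

(d) Range probability:
P(4 ≤ X ≤ 8) = P(X ≤ 8) - P(X ≤ 3)
                   = F(8) - F(3)
                   = 0.904262 - 0.215672
                   = 0.688590

This means approximately 68.9% of outcomes fall in the interval [4, 8].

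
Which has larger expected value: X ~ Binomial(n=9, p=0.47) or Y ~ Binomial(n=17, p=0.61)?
Y has larger mean (10.3700 > 4.2300)

Compute the expected value for each distribution:

X ~ Binomial(n=9, p=0.47):
E[X] = 4.2300

Y ~ Binomial(n=17, p=0.61):
E[Y] = 10.3700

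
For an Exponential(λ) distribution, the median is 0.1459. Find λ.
λ = 4.7508

For X ~ Exponential(λ), the CDF is F(x) = 1 - e^(-λx).
The median m satisfies F(m) = 0.5:
1 - e^(-λm) = 0.5
e^(-λm) = 0.5
λm = ln(2)
m = ln(2) / λ

Given m = 0.1459:
λ = ln(2) / 0.1459 = 0.693147 / 0.1459 = 4.7508

Verification: ln(2) / 4.7508 = 0.1459 ✓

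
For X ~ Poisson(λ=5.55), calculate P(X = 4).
0.153683

We have X ~ Poisson(λ=5.55).

For a Poisson distribution, the PMF gives us the probability of each outcome.

Using the PMF formula:
P(X = 4) = 0.153683

Rounded to 4 decimal places: 0.1537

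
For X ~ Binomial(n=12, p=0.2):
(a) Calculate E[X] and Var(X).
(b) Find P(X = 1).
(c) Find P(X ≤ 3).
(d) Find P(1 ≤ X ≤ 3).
(a) E[X] = 2.4000, Var(X) = 1.9200
(b) P(X = 1) = 0.206158
(c) P(X ≤ 3) = 0.794569
(d) P(1 ≤ X ≤ 3) = 0.725849

We have X ~ Binomial(n=12, p=0.2).

(a) Moments:
E[X] = 2.4000
Var(X) = 1.9200
σ = √Var(X) = 1.3856

(b) Point probability using PMF:
P(X = 1) = 0.206158

(c) Cumulative probability using CDF:
P(X ≤ 3) = F(3) = 0.794569

(d) Range probability:
P(1 ≤ X ≤ 3) = P(X ≤ 3) - P(X ≤ 0)
                   = F(3) - F(0)
                   = 0.794569 - 0.068719
                   = 0.725849

This means approximately 72.6% of outcomes fall in the interval [1, 3].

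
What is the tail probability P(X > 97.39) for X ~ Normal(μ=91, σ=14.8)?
0.332959

We have X ~ Normal(μ=91, σ=14.8).

P(X > 97.39) = 1 - P(X ≤ 97.39)
                = 1 - F(97.39)
                = 1 - 0.667041
                = 0.332959

So there's approximately a 33.3% chance that X exceeds 97.39.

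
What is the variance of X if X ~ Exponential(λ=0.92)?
1.1815

We have X ~ Exponential(λ=0.92).

For an Exponential distribution with λ=0.92:
Var(X) = 1.1815

The variance measures the spread of the distribution around the mean.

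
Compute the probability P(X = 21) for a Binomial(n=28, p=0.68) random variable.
0.123624

We have X ~ Binomial(n=28, p=0.68).

For a Binomial distribution, the PMF gives us the probability of each outcome.

Using the PMF formula:
P(X = 21) = 0.123624

Rounded to 4 decimal places: 0.1236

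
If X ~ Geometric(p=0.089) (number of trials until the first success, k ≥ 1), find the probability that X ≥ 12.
0.358676

We have X ~ Geometric(p=0.089) (number of trials until the first success, k ≥ 1).

For discrete distributions, P(X ≥ 12) = 1 - P(X ≤ 11).

P(X ≤ 11) = 0.641324
P(X ≥ 12) = 1 - 0.641324 = 0.358676

So there's approximately a 35.9% chance that X is at least 12.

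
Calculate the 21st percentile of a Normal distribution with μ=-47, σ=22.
-64.7413

We have X ~ Normal(μ=-47, σ=22).

We want to find x such that P(X ≤ x) = 0.21.

This is the 21st percentile, which means 21% of values fall below this point.

Using the inverse CDF (quantile function):
x = F⁻¹(0.21) = -64.7413

Verification: P(X ≤ -64.7413) = 0.21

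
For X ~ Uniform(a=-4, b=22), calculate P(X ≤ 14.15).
0.698077

We have X ~ Uniform(a=-4, b=22).

The CDF gives us P(X ≤ k).

Using the CDF:
P(X ≤ 14.15) = 0.698077

This means there's approximately a 69.8% chance that X is at most 14.15.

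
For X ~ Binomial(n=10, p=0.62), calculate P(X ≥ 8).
0.201711

We have X ~ Binomial(n=10, p=0.62).

For discrete distributions, P(X ≥ 8) = 1 - P(X ≤ 7).

P(X ≤ 7) = 0.798289
P(X ≥ 8) = 1 - 0.798289 = 0.201711

So there's approximately a 20.2% chance that X is at least 8.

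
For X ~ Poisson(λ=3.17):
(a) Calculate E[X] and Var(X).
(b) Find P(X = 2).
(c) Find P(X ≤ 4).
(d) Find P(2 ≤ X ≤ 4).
(a) E[X] = 3.1700, Var(X) = 3.1700
(b) P(X = 2) = 0.211045
(c) P(X ≤ 4) = 0.785935
(d) P(2 ≤ X ≤ 4) = 0.610780

We have X ~ Poisson(λ=3.17).

(a) Moments:
E[X] = 3.1700
Var(X) = 3.1700
σ = √Var(X) = 1.7804

(b) Point probability using PMF:
P(X = 2) = 0.211045

(c) Cumulative probability using CDF:
P(X ≤ 4) = F(4) = 0.785935

(d) Range probability:
P(2 ≤ X ≤ 4) = P(X ≤ 4) - P(X ≤ 1)
                   = F(4) - F(1)
                   = 0.785935 - 0.175155
                   = 0.610780

This means approximately 61.1% of outcomes fall in the interval [2, 4].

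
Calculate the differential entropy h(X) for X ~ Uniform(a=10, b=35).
3.2189 nats

We have X ~ Uniform(a=10, b=35).

The differential entropy measures the uncertainty or information content of the distribution.

For a Uniform distribution with a=10, b=35:
h(X) = 3.2189 nats

(In bits, this would be 4.6439 bits.)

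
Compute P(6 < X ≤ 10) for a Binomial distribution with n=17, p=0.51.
0.666034

We have X ~ Binomial(n=17, p=0.51).

To find P(6 < X ≤ 10), we use:
P(6 < X ≤ 10) = P(X ≤ 10) - P(X ≤ 6)
                 = F(10) - F(6)
                 = 0.812244 - 0.146210
                 = 0.666034

So there's approximately a 66.6% chance that X falls in this range.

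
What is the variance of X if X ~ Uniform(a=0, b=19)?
30.0833

We have X ~ Uniform(a=0, b=19).

For a Uniform distribution with a=0, b=19:
Var(X) = 30.0833

The variance measures the spread of the distribution around the mean.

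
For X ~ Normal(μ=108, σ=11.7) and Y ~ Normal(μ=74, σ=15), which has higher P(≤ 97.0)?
Y has higher probability (P(Y ≤ 97.0) = 0.9374 > P(X ≤ 97.0) = 0.1736)

Compute P(≤ 97.0) for each distribution:

X ~ Normal(μ=108, σ=11.7):
P(X ≤ 97.0) = 0.1736

Y ~ Normal(μ=74, σ=15):
P(Y ≤ 97.0) = 0.9374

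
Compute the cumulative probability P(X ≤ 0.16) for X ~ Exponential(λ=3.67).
0.444118

We have X ~ Exponential(λ=3.67).

The CDF gives us P(X ≤ k).

Using the CDF:
P(X ≤ 0.16) = 0.444118

This means there's approximately a 44.4% chance that X is at most 0.16.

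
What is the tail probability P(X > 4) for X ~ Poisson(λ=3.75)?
0.322452

We have X ~ Poisson(λ=3.75).

P(X > 4) = 1 - P(X ≤ 4)
                = 1 - F(4)
                = 1 - 0.677548
                = 0.322452

So there's approximately a 32.2% chance that X exceeds 4.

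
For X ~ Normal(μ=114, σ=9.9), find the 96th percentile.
131.3318

We have X ~ Normal(μ=114, σ=9.9).

We want to find x such that P(X ≤ x) = 0.96.

This is the 96th percentile, which means 96% of values fall below this point.

Using the inverse CDF (quantile function):
x = F⁻¹(0.96) = 131.3318

Verification: P(X ≤ 131.3318) = 0.96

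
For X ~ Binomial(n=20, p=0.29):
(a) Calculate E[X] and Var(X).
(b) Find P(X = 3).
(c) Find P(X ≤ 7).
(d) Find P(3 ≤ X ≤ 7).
(a) E[X] = 5.8000, Var(X) = 4.1180
(b) P(X = 3) = 0.082317
(c) P(X ≤ 7) = 0.801802
(d) P(3 ≤ X ≤ 7) = 0.758497

We have X ~ Binomial(n=20, p=0.29).

(a) Moments:
E[X] = 5.8000
Var(X) = 4.1180
σ = √Var(X) = 2.0293

(b) Point probability using PMF:
P(X = 3) = 0.082317

(c) Cumulative probability using CDF:
P(X ≤ 7) = F(7) = 0.801802

(d) Range probability:
P(3 ≤ X ≤ 7) = P(X ≤ 7) - P(X ≤ 2)
                   = F(7) - F(2)
                   = 0.801802 - 0.043305
                   = 0.758497

This means approximately 75.8% of outcomes fall in the interval [3, 7].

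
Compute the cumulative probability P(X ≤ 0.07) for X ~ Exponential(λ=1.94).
0.126983

We have X ~ Exponential(λ=1.94).

The CDF gives us P(X ≤ k).

Using the CDF:
P(X ≤ 0.07) = 0.126983

This means there's approximately a 12.7% chance that X is at most 0.07.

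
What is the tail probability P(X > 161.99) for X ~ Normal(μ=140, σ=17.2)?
0.100539

We have X ~ Normal(μ=140, σ=17.2).

P(X > 161.99) = 1 - P(X ≤ 161.99)
                = 1 - F(161.99)
                = 1 - 0.899461
                = 0.100539

So there's approximately a 10.1% chance that X exceeds 161.99.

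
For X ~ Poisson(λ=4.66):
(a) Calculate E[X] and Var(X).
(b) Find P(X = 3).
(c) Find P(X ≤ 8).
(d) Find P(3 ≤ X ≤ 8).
(a) E[X] = 4.6600, Var(X) = 4.6600
(b) P(X = 3) = 0.159659
(c) P(X ≤ 8) = 0.951863
(d) P(3 ≤ X ≤ 8) = 0.795497

We have X ~ Poisson(λ=4.66).

(a) Moments:
E[X] = 4.6600
Var(X) = 4.6600
σ = √Var(X) = 2.1587

(b) Point probability using PMF:
P(X = 3) = 0.159659

(c) Cumulative probability using CDF:
P(X ≤ 8) = F(8) = 0.951863

(d) Range probability:
P(3 ≤ X ≤ 8) = P(X ≤ 8) - P(X ≤ 2)
                   = F(8) - F(2)
                   = 0.951863 - 0.156365
                   = 0.795497

This means approximately 79.5% of outcomes fall in the interval [3, 8].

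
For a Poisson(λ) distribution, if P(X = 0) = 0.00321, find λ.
λ = 5.7415

For a Poisson(λ) distribution, the PMF at 0 is:
P(X = 0) = λ^0 e^(-λ) / 0! = e^(-λ)

Given P(X = 0) = 0.00321:
e^(-λ) = 0.00321
-λ = ln(0.00321)
λ = -ln(0.00321) = 5.7415

Verification: e^(-5.7415) = 0.00321 ✓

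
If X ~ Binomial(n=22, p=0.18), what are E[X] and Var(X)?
E[X] = 3.9600, Var(X) = 3.2472

We have X ~ Binomial(n=22, p=0.18).

For a Binomial distribution with n=22, p=0.18:

Expected value:
E[X] = 3.9600

Variance:
Var(X) = 3.2472

Standard deviation:
σ = √Var(X) = 1.8020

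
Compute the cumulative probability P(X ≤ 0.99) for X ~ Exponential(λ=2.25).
0.892202

We have X ~ Exponential(λ=2.25).

The CDF gives us P(X ≤ k).

Using the CDF:
P(X ≤ 0.99) = 0.892202

This means there's approximately a 89.2% chance that X is at most 0.99.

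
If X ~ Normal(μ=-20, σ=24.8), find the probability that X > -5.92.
0.285105

We have X ~ Normal(μ=-20, σ=24.8).

P(X > -5.92) = 1 - P(X ≤ -5.92)
                = 1 - F(-5.92)
                = 1 - 0.714895
                = 0.285105

So there's approximately a 28.5% chance that X exceeds -5.92.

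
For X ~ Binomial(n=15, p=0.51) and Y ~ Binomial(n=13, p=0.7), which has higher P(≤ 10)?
X has higher probability (P(X ≤ 10) = 0.9310 > P(Y ≤ 10) = 0.7975)

Compute P(≤ 10) for each distribution:

X ~ Binomial(n=15, p=0.51):
P(X ≤ 10) = 0.9310

Y ~ Binomial(n=13, p=0.7):
P(Y ≤ 10) = 0.7975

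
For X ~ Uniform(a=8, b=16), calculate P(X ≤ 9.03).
0.128750

We have X ~ Uniform(a=8, b=16).

The CDF gives us P(X ≤ k).

Using the CDF:
P(X ≤ 9.03) = 0.128750

This means there's approximately a 12.9% chance that X is at most 9.03.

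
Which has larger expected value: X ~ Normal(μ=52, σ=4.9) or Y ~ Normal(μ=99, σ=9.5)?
Y has larger mean (99.0000 > 52.0000)

Compute the expected value for each distribution:

X ~ Normal(μ=52, σ=4.9):
E[X] = 52.0000

Y ~ Normal(μ=99, σ=9.5):
E[Y] = 99.0000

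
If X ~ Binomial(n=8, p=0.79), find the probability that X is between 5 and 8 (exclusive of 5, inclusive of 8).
0.774501

We have X ~ Binomial(n=8, p=0.79).

To find P(5 < X ≤ 8), we use:
P(5 < X ≤ 8) = P(X ≤ 8) - P(X ≤ 5)
                 = F(8) - F(5)
                 = 1.000000 - 0.225499
                 = 0.774501

So there's approximately a 77.5% chance that X falls in this range.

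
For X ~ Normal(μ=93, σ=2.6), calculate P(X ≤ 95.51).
0.832824

We have X ~ Normal(μ=93, σ=2.6).

The CDF gives us P(X ≤ k).

Using the CDF:
P(X ≤ 95.51) = 0.832824

This means there's approximately a 83.3% chance that X is at most 95.51.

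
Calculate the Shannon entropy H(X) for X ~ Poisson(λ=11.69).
2.6408 nats

We have X ~ Poisson(λ=11.69).

The Shannon entropy measures the uncertainty or information content of the distribution.

For a Poisson distribution with λ=11.69:
H(X) = 2.6408 nats

(In bits, this would be 3.8099 bits.)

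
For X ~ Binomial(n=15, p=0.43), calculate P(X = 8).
0.147035

We have X ~ Binomial(n=15, p=0.43).

For a Binomial distribution, the PMF gives us the probability of each outcome.

Using the PMF formula:
P(X = 8) = 0.147035

Rounded to 4 decimal places: 0.1470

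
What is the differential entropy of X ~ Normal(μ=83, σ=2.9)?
2.4836 nats

We have X ~ Normal(μ=83, σ=2.9).

The differential entropy measures the uncertainty or information content of the distribution.

For a Normal distribution with μ=83, σ=2.9:
h(X) = 2.4836 nats

(In bits, this would be 3.5831 bits.)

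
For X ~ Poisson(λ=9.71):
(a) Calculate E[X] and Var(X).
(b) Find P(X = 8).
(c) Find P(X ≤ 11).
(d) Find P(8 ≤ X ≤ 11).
(a) E[X] = 9.7100, Var(X) = 9.7100
(b) P(X = 8) = 0.118914
(c) P(X ≤ 11) = 0.729236
(d) P(8 ≤ X ≤ 11) = 0.481750

We have X ~ Poisson(λ=9.71).

(a) Moments:
E[X] = 9.7100
Var(X) = 9.7100
σ = √Var(X) = 3.1161

(b) Point probability using PMF:
P(X = 8) = 0.118914

(c) Cumulative probability using CDF:
P(X ≤ 11) = F(11) = 0.729236

(d) Range probability:
P(8 ≤ X ≤ 11) = P(X ≤ 11) - P(X ≤ 7)
                   = F(11) - F(7)
                   = 0.729236 - 0.247486
                   = 0.481750

This means approximately 48.2% of outcomes fall in the interval [8, 11].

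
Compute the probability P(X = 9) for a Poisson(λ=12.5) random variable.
0.076515

We have X ~ Poisson(λ=12.5).

For a Poisson distribution, the PMF gives us the probability of each outcome.

Using the PMF formula:
P(X = 9) = 0.076515

Rounded to 4 decimal places: 0.0765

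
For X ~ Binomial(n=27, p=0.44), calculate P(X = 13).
0.138615

We have X ~ Binomial(n=27, p=0.44).

For a Binomial distribution, the PMF gives us the probability of each outcome.

Using the PMF formula:
P(X = 13) = 0.138615

Rounded to 4 decimal places: 0.1386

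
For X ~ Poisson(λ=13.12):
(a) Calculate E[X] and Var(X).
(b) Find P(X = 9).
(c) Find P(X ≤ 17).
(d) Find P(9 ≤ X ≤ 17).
(a) E[X] = 13.1200, Var(X) = 13.1200
(b) P(X = 9) = 0.063635
(c) P(X ≤ 17) = 0.883747
(d) P(9 ≤ X ≤ 17) = 0.789351

We have X ~ Poisson(λ=13.12).

(a) Moments:
E[X] = 13.1200
Var(X) = 13.1200
σ = √Var(X) = 3.6222

(b) Point probability using PMF:
P(X = 9) = 0.063635

(c) Cumulative probability using CDF:
P(X ≤ 17) = F(17) = 0.883747

(d) Range probability:
P(9 ≤ X ≤ 17) = P(X ≤ 17) - P(X ≤ 8)
                   = F(17) - F(8)
                   = 0.883747 - 0.094396
                   = 0.789351

This means approximately 78.9% of outcomes fall in the interval [9, 17].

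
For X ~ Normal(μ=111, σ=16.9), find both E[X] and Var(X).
E[X] = 111.0000, Var(X) = 285.6100

We have X ~ Normal(μ=111, σ=16.9).

For a Normal distribution with μ=111, σ=16.9:

Expected value:
E[X] = 111.0000

Variance:
Var(X) = 285.6100

Standard deviation:
σ = √Var(X) = 16.9000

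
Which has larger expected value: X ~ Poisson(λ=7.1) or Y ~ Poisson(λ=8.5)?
Y has larger mean (8.5000 > 7.1000)

Compute the expected value for each distribution:

X ~ Poisson(λ=7.1):
E[X] = 7.1000

Y ~ Poisson(λ=8.5):
E[Y] = 8.5000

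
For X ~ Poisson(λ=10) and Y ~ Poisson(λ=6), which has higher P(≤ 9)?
Y has higher probability (P(Y ≤ 9) = 0.9161 > P(X ≤ 9) = 0.4579)

Compute P(≤ 9) for each distribution:

X ~ Poisson(λ=10):
P(X ≤ 9) = 0.4579

Y ~ Poisson(λ=6):
P(Y ≤ 9) = 0.9161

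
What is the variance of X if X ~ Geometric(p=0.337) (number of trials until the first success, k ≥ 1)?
5.8379

We have X ~ Geometric(p=0.337) (number of trials until the first success, k ≥ 1).

For a Geometric distribution with p=0.337 (number of trials until the first success, k ≥ 1):
Var(X) = 5.8379

The variance measures the spread of the distribution around the mean.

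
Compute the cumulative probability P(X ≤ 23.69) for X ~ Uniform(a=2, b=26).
0.903750

We have X ~ Uniform(a=2, b=26).

The CDF gives us P(X ≤ k).

Using the CDF:
P(X ≤ 23.69) = 0.903750

This means there's approximately a 90.4% chance that X is at most 23.69.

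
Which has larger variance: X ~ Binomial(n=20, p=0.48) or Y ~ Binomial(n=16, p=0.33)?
X has larger variance (4.9920 > 3.5376)

Compute the variance for each distribution:

X ~ Binomial(n=20, p=0.48):
Var(X) = 4.9920

Y ~ Binomial(n=16, p=0.33):
Var(Y) = 3.5376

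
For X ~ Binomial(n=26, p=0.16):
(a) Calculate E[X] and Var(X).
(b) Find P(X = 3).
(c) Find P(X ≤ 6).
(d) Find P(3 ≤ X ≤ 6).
(a) E[X] = 4.1600, Var(X) = 3.4944
(b) P(X = 3) = 0.193089
(c) P(X ≤ 6) = 0.890646
(d) P(3 ≤ X ≤ 6) = 0.699965

We have X ~ Binomial(n=26, p=0.16).

(a) Moments:
E[X] = 4.1600
Var(X) = 3.4944
σ = √Var(X) = 1.8693

(b) Point probability using PMF:
P(X = 3) = 0.193089

(c) Cumulative probability using CDF:
P(X ≤ 6) = F(6) = 0.890646

(d) Range probability:
P(3 ≤ X ≤ 6) = P(X ≤ 6) - P(X ≤ 2)
                   = F(6) - F(2)
                   = 0.890646 - 0.190681
                   = 0.699965

This means approximately 70.0% of outcomes fall in the interval [3, 6].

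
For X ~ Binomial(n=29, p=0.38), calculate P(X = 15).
0.047849

We have X ~ Binomial(n=29, p=0.38).

For a Binomial distribution, the PMF gives us the probability of each outcome.

Using the PMF formula:
P(X = 15) = 0.047849

Rounded to 4 decimal places: 0.0478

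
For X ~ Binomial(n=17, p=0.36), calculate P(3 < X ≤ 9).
0.865039

We have X ~ Binomial(n=17, p=0.36).

To find P(3 < X ≤ 9), we use:
P(3 < X ≤ 9) = P(X ≤ 9) - P(X ≤ 3)
                 = F(9) - F(3)
                 = 0.953582 - 0.088542
                 = 0.865039

So there's approximately a 86.5% chance that X falls in this range.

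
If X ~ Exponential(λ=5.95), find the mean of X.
0.1681

We have X ~ Exponential(λ=5.95).

For an Exponential distribution with λ=5.95:
E[X] = 0.1681

This is the expected (average) value of X.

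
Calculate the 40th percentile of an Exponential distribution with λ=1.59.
0.3213

We have X ~ Exponential(λ=1.59).

We want to find x such that P(X ≤ x) = 0.4.

This is the 40th percentile, which means 40% of values fall below this point.

Using the inverse CDF (quantile function):
x = F⁻¹(0.4) = 0.3213

Verification: P(X ≤ 0.3213) = 0.4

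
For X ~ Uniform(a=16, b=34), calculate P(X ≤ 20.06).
0.225556

We have X ~ Uniform(a=16, b=34).

The CDF gives us P(X ≤ k).

Using the CDF:
P(X ≤ 20.06) = 0.225556

This means there's approximately a 22.6% chance that X is at most 20.06.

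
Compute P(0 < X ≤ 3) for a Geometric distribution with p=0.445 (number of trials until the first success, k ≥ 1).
0.829046

We have X ~ Geometric(p=0.445) (number of trials until the first success, k ≥ 1).

To find P(0 < X ≤ 3), we use:
P(0 < X ≤ 3) = P(X ≤ 3) - P(X ≤ 0)
                 = F(3) - F(0)
                 = 0.829046 - 0.000000
                 = 0.829046

So there's approximately a 82.9% chance that X falls in this range.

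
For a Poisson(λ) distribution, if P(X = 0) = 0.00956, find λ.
λ = 4.6502

For a Poisson(λ) distribution, the PMF at 0 is:
P(X = 0) = λ^0 e^(-λ) / 0! = e^(-λ)

Given P(X = 0) = 0.00956:
e^(-λ) = 0.00956
-λ = ln(0.00956)
λ = -ln(0.00956) = 4.6502

Verification: e^(-4.6502) = 0.00956 ✓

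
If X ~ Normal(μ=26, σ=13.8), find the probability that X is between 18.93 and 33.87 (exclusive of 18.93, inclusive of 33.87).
0.411545

We have X ~ Normal(μ=26, σ=13.8).

To find P(18.93 < X ≤ 33.87), we use:
P(18.93 < X ≤ 33.87) = P(X ≤ 33.87) - P(X ≤ 18.93)
                 = F(33.87) - F(18.93)
                 = 0.715759 - 0.304214
                 = 0.411545

So there's approximately a 41.2% chance that X falls in this range.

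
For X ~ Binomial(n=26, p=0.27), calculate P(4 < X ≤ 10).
0.803267

We have X ~ Binomial(n=26, p=0.27).

To find P(4 < X ≤ 10), we use:
P(4 < X ≤ 10) = P(X ≤ 10) - P(X ≤ 4)
                 = F(10) - F(4)
                 = 0.933630 - 0.130363
                 = 0.803267

So there's approximately a 80.3% chance that X falls in this range.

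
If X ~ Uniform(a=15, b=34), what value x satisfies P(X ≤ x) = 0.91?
32.2900

We have X ~ Uniform(a=15, b=34).

We want to find x such that P(X ≤ x) = 0.91.

This is the 91st percentile, which means 91% of values fall below this point.

Using the inverse CDF (quantile function):
x = F⁻¹(0.91) = 32.2900

Verification: P(X ≤ 32.2900) = 0.91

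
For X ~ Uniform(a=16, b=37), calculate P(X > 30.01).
0.332857

We have X ~ Uniform(a=16, b=37).

P(X > 30.01) = 1 - P(X ≤ 30.01)
                = 1 - F(30.01)
                = 1 - 0.667143
                = 0.332857

So there's approximately a 33.3% chance that X exceeds 30.01.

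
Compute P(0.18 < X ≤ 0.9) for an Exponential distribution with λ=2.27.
0.534941

We have X ~ Exponential(λ=2.27).

To find P(0.18 < X ≤ 0.9), we use:
P(0.18 < X ≤ 0.9) = P(X ≤ 0.9) - P(X ≤ 0.18)
                 = F(0.9) - F(0.18)
                 = 0.870361 - 0.335420
                 = 0.534941

So there's approximately a 53.5% chance that X falls in this range.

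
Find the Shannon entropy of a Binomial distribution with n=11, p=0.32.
1.8480 nats

We have X ~ Binomial(n=11, p=0.32).

The Shannon entropy measures the uncertainty or information content of the distribution.

For a Binomial distribution with n=11, p=0.32:
H(X) = 1.8480 nats

(In bits, this would be 2.6661 bits.)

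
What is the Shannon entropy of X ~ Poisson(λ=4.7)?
2.1719 nats

We have X ~ Poisson(λ=4.7).

The Shannon entropy measures the uncertainty or information content of the distribution.

For a Poisson distribution with λ=4.7:
H(X) = 2.1719 nats

(In bits, this would be 3.1335 bits.)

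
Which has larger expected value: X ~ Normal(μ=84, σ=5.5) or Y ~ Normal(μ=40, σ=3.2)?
X has larger mean (84.0000 > 40.0000)

Compute the expected value for each distribution:

X ~ Normal(μ=84, σ=5.5):
E[X] = 84.0000

Y ~ Normal(μ=40, σ=3.2):
E[Y] = 40.0000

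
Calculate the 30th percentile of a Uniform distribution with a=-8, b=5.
-4.1000

We have X ~ Uniform(a=-8, b=5).

We want to find x such that P(X ≤ x) = 0.3.

This is the 30th percentile, which means 30% of values fall below this point.

Using the inverse CDF (quantile function):
x = F⁻¹(0.3) = -4.1000

Verification: P(X ≤ -4.1000) = 0.3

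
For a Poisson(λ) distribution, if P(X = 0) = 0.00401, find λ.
λ = 5.5190

For a Poisson(λ) distribution, the PMF at 0 is:
P(X = 0) = λ^0 e^(-λ) / 0! = e^(-λ)

Given P(X = 0) = 0.00401:
e^(-λ) = 0.00401
-λ = ln(0.00401)
λ = -ln(0.00401) = 5.5190

Verification: e^(-5.5190) = 0.00401 ✓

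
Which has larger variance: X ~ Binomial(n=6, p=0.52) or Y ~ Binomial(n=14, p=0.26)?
Y has larger variance (2.6936 > 1.4976)

Compute the variance for each distribution:

X ~ Binomial(n=6, p=0.52):
Var(X) = 1.4976

Y ~ Binomial(n=14, p=0.26):
Var(Y) = 2.6936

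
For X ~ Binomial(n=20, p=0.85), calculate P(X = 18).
0.229338

We have X ~ Binomial(n=20, p=0.85).

For a Binomial distribution, the PMF gives us the probability of each outcome.

Using the PMF formula:
P(X = 18) = 0.229338

Rounded to 4 decimal places: 0.2293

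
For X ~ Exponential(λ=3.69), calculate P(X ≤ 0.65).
0.909146

We have X ~ Exponential(λ=3.69).

The CDF gives us P(X ≤ k).

Using the CDF:
P(X ≤ 0.65) = 0.909146

This means there's approximately a 90.9% chance that X is at most 0.65.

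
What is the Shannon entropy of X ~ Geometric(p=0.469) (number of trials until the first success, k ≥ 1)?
1.4738 nats

We have X ~ Geometric(p=0.469) (number of trials until the first success, k ≥ 1).

The Shannon entropy measures the uncertainty or information content of the distribution.

For a Geometric distribution with p=0.469 (number of trials until the first success, k ≥ 1):
H(X) = 1.4738 nats

(In bits, this would be 2.1263 bits.)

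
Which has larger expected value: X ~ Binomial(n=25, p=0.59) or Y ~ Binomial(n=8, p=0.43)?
X has larger mean (14.7500 > 3.4400)

Compute the expected value for each distribution:

X ~ Binomial(n=25, p=0.59):
E[X] = 14.7500

Y ~ Binomial(n=8, p=0.43):
E[Y] = 3.4400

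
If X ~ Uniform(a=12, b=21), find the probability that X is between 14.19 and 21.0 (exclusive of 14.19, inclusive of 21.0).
0.756667

We have X ~ Uniform(a=12, b=21).

To find P(14.19 < X ≤ 21.0), we use:
P(14.19 < X ≤ 21.0) = P(X ≤ 21.0) - P(X ≤ 14.19)
                 = F(21.0) - F(14.19)
                 = 1.000000 - 0.243333
                 = 0.756667

So there's approximately a 75.7% chance that X falls in this range.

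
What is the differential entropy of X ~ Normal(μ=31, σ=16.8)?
4.2403 nats

We have X ~ Normal(μ=31, σ=16.8).

The differential entropy measures the uncertainty or information content of the distribution.

For a Normal distribution with μ=31, σ=16.8:
h(X) = 4.2403 nats

(In bits, this would be 6.1175 bits.)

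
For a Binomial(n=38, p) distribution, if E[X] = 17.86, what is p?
p = 0.47

For a Binomial(n, p) distribution:
E[X] = n × p

Given n = 38 and E[X] = 17.86:
17.86 = 38 × p
p = 17.86 / 38 = 0.47

Verification: Binomial(38, 0.47) has E[X] = 17.86 ✓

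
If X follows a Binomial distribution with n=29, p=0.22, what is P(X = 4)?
0.111619

We have X ~ Binomial(n=29, p=0.22).

For a Binomial distribution, the PMF gives us the probability of each outcome.

Using the PMF formula:
P(X = 4) = 0.111619

Rounded to 4 decimal places: 0.1116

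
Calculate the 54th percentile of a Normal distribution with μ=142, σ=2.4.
142.2410

We have X ~ Normal(μ=142, σ=2.4).

We want to find x such that P(X ≤ x) = 0.54.

This is the 54th percentile, which means 54% of values fall below this point.

Using the inverse CDF (quantile function):
x = F⁻¹(0.54) = 142.2410

Verification: P(X ≤ 142.2410) = 0.54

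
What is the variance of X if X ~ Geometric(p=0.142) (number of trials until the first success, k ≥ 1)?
42.5511

We have X ~ Geometric(p=0.142) (number of trials until the first success, k ≥ 1).

For a Geometric distribution with p=0.142 (number of trials until the first success, k ≥ 1):
Var(X) = 42.5511

The variance measures the spread of the distribution around the mean.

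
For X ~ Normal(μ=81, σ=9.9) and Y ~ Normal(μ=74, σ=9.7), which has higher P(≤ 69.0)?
Y has higher probability (P(Y ≤ 69.0) = 0.3031 > P(X ≤ 69.0) = 0.1127)

Compute P(≤ 69.0) for each distribution:

X ~ Normal(μ=81, σ=9.9):
P(X ≤ 69.0) = 0.1127

Y ~ Normal(μ=74, σ=9.7):
P(Y ≤ 69.0) = 0.3031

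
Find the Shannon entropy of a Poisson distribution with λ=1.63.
1.5875 nats

We have X ~ Poisson(λ=1.63).

The Shannon entropy measures the uncertainty or information content of the distribution.

For a Poisson distribution with λ=1.63:
H(X) = 1.5875 nats

(In bits, this would be 2.2902 bits.)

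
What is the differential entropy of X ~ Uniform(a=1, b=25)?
3.1781 nats

We have X ~ Uniform(a=1, b=25).

The differential entropy measures the uncertainty or information content of the distribution.

For a Uniform distribution with a=1, b=25:
h(X) = 3.1781 nats

(In bits, this would be 4.5850 bits.)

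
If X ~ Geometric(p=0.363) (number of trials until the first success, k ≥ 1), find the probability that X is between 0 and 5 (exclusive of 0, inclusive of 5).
0.895119

We have X ~ Geometric(p=0.363) (number of trials until the first success, k ≥ 1).

To find P(0 < X ≤ 5), we use:
P(0 < X ≤ 5) = P(X ≤ 5) - P(X ≤ 0)
                 = F(5) - F(0)
                 = 0.895119 - 0.000000
                 = 0.895119

So there's approximately a 89.5% chance that X falls in this range.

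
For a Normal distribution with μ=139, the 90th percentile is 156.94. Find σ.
σ = 13.9987

For X ~ Normal(μ, σ), the p-th percentile satisfies x = μ + z_p × σ,
where z_p = Φ⁻¹(p) is the standard normal quantile.

Step 1: z_{0.9} = Φ⁻¹(0.9) = 1.2816

Step 2: Solve for σ:
156.94 = 139 + 1.2816 × σ
σ = (156.94 - 139) / 1.2816
σ = 17.94 / 1.2816
σ = 13.9987

Verification: μ + z × σ = 139 + 1.2816 × 13.9987 = 156.94 ✓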